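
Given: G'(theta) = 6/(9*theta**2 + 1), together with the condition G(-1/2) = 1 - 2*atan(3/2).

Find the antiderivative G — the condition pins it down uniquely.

G(theta) = 2*atan(3*theta) + 1

Whatever form G(theta) takes, its d/dtheta must return the stated G'(theta).
A general antiderivative is 2*atan(3*theta) + C.
The condition gives C = 1 - 2*atan(3/2) - (-2*atan(3/2)) = 1.
So G(theta) = 2*atan(3*theta) + 1.
Check: d/dtheta[2*atan(3*theta) + 1] = 6/(9*theta**2 + 1) = G'(theta).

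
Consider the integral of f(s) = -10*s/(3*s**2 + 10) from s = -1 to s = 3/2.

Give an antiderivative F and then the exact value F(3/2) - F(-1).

Antiderivative: F(s) = -5*log(s**2/2 + 5/3)/3; value = -5*log(67/24)/3 + 5*log(13/6)/3

The substitution u = s**2/2 + 5/3 works: f is exactly (dF/du)*(du/ds) for that inner function.
F(s) = -5*log(s**2/2 + 5/3)/3 is an antiderivative of f.
Check: d/ds[-5*log(s**2/2 + 5/3)/3] = -10*s/(3*s**2 + 10) = f(s).
F(3/2) = -5*log(67/24)/3; F(-1) = -5*log(13/6)/3.
Integral = F(3/2) - F(-1) = -5*log(67/24)/3 + 5*log(13/6)/3.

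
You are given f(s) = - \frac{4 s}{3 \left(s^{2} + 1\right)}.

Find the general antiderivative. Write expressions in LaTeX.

f matches the chain-rule pattern g'(h)*h' with inner function h(s) = s^{2} + 1; substituting u = h(s) collapses the integral.
Check: d/ds[- \frac{2 \log{\left(s^{2} + 1 \right)}}{3}] = - \frac{4 s}{3 s^{2} + 3}, which equals f(s).

F(s) = - \frac{2 \log{\left(s^{2} + 1 \right)}}{3} + C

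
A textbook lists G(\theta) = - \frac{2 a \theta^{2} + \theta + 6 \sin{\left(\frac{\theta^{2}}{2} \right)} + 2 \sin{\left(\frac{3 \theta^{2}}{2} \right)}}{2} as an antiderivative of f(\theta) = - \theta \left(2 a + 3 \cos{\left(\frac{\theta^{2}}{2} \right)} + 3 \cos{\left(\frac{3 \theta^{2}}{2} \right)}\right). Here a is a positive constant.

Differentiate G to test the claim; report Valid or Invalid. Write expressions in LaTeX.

Invalid: d/d\theta[G] - f = - \frac{1}{2}, which is not 0.

d/d\theta[G] = - 2 a \theta - 3 \theta \cos{\left(\frac{\theta^{2}}{2} \right)} - 3 \theta \cos{\left(\frac{3 \theta^{2}}{2} \right)} - \frac{1}{2}
d/d\theta[G] - f(\theta) = - \frac{1}{2} != 0.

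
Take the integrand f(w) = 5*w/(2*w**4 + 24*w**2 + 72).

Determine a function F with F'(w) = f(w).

The substitution u = w**2 + 6 works: f is exactly (dF/du)*(du/dw) for that inner function.
Check: d/dw[-5/(4*w**2 + 24)] = 5*w/(2*w**4 + 24*w**2 + 72) = f(w).

An antiderivative is F(w) = -5/(4*w**2 + 24).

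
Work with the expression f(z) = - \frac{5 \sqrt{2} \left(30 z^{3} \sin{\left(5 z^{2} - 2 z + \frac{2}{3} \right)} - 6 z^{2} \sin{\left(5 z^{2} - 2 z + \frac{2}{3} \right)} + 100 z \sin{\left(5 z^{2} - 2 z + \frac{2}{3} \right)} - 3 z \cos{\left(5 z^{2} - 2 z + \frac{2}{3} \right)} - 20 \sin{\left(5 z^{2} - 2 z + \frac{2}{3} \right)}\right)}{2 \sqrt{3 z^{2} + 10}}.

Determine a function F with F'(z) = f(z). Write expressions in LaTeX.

An antiderivative is F(z) = 5 \sqrt{\frac{3 z^{2}}{2} + 5} \cos{\left(5 z^{2} - 2 z + \frac{2}{3} \right)}.

Recognize the product-rule pattern: f = u'v + uv' with u = 5 \sqrt{\frac{3 z^{2}}{2} + 5}, v = \cos{\left(5 z^{2} - 2 z + \frac{2}{3} \right)}, so integration by parts undoes it.
Check: d/dz[5 \sqrt{\frac{3 z^{2}}{2} + 5} \cos{\left(5 z^{2} - 2 z + \frac{2}{3} \right)}] = \frac{\sqrt{2} \left(- 150 z^{3} \sin{\left(5 z^{2} - 2 z + \frac{2}{3} \right)} + 30 z^{2} \sin{\left(5 z^{2} - 2 z + \frac{2}{3} \right)} - 500 z \sin{\left(5 z^{2} - 2 z + \frac{2}{3} \right)} + 15 z \cos{\left(5 z^{2} - 2 z + \frac{2}{3} \right)} + 100 \sin{\left(5 z^{2} - 2 z + \frac{2}{3} \right)}\right)}{2 \sqrt{3 z^{2} + 10}}, which equals f(z).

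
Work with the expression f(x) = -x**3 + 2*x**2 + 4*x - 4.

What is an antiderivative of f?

Integrate term by term and add the pieces.
Check: d/dx[-x**4/4 + 2*x**3/3 + 2*x**2 - 4*x] = -x**3 + 2*x**2 + 4*x - 4 = f(x).

An antiderivative is F(x) = -x**4/4 + 2*x**3/3 + 2*x**2 - 4*x.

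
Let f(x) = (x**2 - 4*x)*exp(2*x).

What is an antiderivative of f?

An antiderivative is F(x) = (2*x**2 - 10*x + 5)*exp(2*x)/4.

Recognize the product-rule pattern: f = u'v + uv' with u = x**2/2 - 5*x/2 + 5/4, v = exp(2*x), so integration by parts undoes it.
Check: d/dx[(2*x**2 - 10*x + 5)*exp(2*x)/4] = x**2*exp(2*x) - 4*x*exp(2*x), which equals f(x).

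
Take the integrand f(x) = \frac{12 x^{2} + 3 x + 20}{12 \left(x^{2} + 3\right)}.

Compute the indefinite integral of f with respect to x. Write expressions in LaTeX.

F(x) = x + \frac{\log{\left(x^{2} + 3 \right)}}{8} - \frac{4 \sqrt{3} \operatorname{atan}{\left(\frac{\sqrt{3} x}{3} \right)}}{9} + C

Since d/dx undoes antidifferentiation here, F'(x) = f(x) is required of F(x).
Check: d/dx[x + \frac{\log{\left(x^{2} + 3 \right)}}{8} - \frac{4 \sqrt{3} \operatorname{atan}{\left(\frac{\sqrt{3} x}{3} \right)}}{9}] = \frac{12 x^{2} + 3 x + 20}{12 x^{2} + 36}, which equals f(x).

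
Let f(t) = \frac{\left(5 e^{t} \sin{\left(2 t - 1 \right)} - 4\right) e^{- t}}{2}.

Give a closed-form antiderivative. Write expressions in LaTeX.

For F(t) to be correct the identity F'(t) - f(t) = 0 must hold.
Check: d/dt[\frac{\left(- 5 e^{t} \cos{\left(2 t - 1 \right)} + 8\right) e^{- t}}{4}] = \frac{\left(5 e^{t} \sin{\left(2 t - 1 \right)} - 4\right) e^{- t}}{2} = f(t).

An antiderivative is F(t) = \frac{\left(- 5 e^{t} \cos{\left(2 t - 1 \right)} + 8\right) e^{- t}}{4}.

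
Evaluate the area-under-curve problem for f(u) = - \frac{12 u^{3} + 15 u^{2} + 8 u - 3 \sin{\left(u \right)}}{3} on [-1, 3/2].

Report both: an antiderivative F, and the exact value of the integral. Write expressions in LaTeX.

Whatever form F(u) takes, F'(u) = f(u) is non-negotiable.
F(u) = - \frac{3 u^{4} + 5 u^{3} + 4 u^{2} + 3 \cos{\left(u \right)} + 6}{3} is an antiderivative of f.
Check: d/du[- \frac{3 u^{4} + 5 u^{3} + 4 u^{2} + 3 \cos{\left(u \right)} + 6}{3}] = - 4 u^{3} - 5 u^{2} - \frac{8 u}{3} + \sin{\left(u \right)}, which equals f(u).
F(3/2) = - \frac{251}{16} - \cos{\left(\frac{3}{2} \right)}; F(-1) = - \frac{8}{3} - \cos{\left(1 \right)}.
Integral = F(3/2) - F(-1) = - \frac{625}{48} - \cos{\left(\frac{3}{2} \right)} + \cos{\left(1 \right)}.

Antiderivative: F(u) = - \frac{3 u^{4} + 5 u^{3} + 4 u^{2} + 3 \cos{\left(u \right)} + 6}{3}; value = - \frac{625}{48} - \cos{\left(\frac{3}{2} \right)} + \cos{\left(1 \right)}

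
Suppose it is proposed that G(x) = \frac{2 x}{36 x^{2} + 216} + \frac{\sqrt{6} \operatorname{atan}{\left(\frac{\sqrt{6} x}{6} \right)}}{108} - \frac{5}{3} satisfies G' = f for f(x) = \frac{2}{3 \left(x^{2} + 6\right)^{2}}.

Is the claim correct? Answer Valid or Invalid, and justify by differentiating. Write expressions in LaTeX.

Valid: G'(x) = f(x).

d/dx[G] = \frac{2}{3 x^{4} + 36 x^{2} + 108}
This equals f(x) exactly, so the claim holds.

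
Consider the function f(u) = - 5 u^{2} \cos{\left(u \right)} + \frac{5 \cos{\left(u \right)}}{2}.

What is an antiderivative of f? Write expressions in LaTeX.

The integrand splits into summands that can be handled one at a time.
Check: d/du[- 5 u^{2} \sin{\left(u \right)} - 10 u \cos{\left(u \right)} + \frac{25 \sin{\left(u \right)}}{2}] = - 5 u^{2} \cos{\left(u \right)} + \frac{5 \cos{\left(u \right)}}{2} = f(u).

An antiderivative is F(u) = - 5 u^{2} \sin{\left(u \right)} - 10 u \cos{\left(u \right)} + \frac{25 \sin{\left(u \right)}}{2}.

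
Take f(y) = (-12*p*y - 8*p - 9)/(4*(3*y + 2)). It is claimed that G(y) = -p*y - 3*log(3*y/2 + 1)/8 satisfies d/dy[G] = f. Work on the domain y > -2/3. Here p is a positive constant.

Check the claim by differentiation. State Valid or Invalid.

d/dy[G] = (-24*p*y - 16*p - 9)/(24*y + 16)
d/dy[G] - f(y) = 9/(24*y + 16) != 0.

Invalid: d/dy[G] - f = 9/(24*y + 16), which is not 0.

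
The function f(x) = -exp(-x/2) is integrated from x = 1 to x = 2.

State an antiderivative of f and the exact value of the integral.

A candidate is checked by its d/dx: the result must match f(x).
F(x) = 2*exp(-x/2) is an antiderivative of f.
Check: d/dx[2*exp(-x/2)] = -exp(-x/2) = f(x).
F(2) = 2*exp(-1); F(1) = 2*exp(-1/2).
Integral = F(2) - F(1) = -2*exp(-1/2) + 2*exp(-1).

Antiderivative: F(x) = 2*exp(-x/2); value = -2*exp(-1/2) + 2*exp(-1)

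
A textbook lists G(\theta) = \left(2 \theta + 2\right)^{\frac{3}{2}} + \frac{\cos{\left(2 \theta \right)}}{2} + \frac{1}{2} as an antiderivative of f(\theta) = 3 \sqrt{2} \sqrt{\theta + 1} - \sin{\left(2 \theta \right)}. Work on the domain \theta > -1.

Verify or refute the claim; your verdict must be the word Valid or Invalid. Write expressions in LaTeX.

d/d\theta[G] = 3 \sqrt{2} \sqrt{\theta + 1} - \sin{\left(2 \theta \right)}
This equals f(\theta) exactly, so the claim holds.

Valid - the claim checks out under differentiation.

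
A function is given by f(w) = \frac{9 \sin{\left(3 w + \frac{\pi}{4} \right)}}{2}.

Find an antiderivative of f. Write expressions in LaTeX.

An antiderivative is F(w) = - \frac{3 \cos{\left(3 w + \frac{\pi}{4} \right)}}{2}.

An antiderivative F(w) passes only if d/dw[F] lands on f(w) exactly.
Check: d/dw[- \frac{3 \cos{\left(3 w + \frac{\pi}{4} \right)}}{2}] = \frac{9 \sin{\left(3 w + \frac{\pi}{4} \right)}}{2} = f(w).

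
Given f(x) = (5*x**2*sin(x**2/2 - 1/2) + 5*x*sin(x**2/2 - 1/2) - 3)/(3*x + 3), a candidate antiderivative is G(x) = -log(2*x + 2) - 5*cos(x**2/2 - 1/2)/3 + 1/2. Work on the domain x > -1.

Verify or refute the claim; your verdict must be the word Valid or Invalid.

d/dx[G] = (5*x**2*sin(x**2/2 - 1/2) + 5*x*sin(x**2/2 - 1/2) - 3)/(3*x + 3)
This equals f(x) exactly, so the claim holds.

Valid. The derivative of G reproduces f.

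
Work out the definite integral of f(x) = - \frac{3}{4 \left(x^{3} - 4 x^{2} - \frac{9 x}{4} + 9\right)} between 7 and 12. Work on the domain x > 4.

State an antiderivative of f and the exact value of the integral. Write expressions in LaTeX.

Factor the denominator (\left(x - 4\right) \left(2 x - 3\right) \left(2 x + 3\right)) and decompose: f = - \frac{1}{11 \left(2 x + 3\right)} + \frac{1}{5 \left(2 x - 3\right)} - \frac{3}{55 \left(x - 4\right)}; each piece integrates to a log, atan, or power term.
F(x) = - \frac{6 \log{\left(x - 4 \right)} - 11 \log{\left(x - \frac{3}{2} \right)} + 5 \log{\left(x + \frac{3}{2} \right)}}{110} is an antiderivative of f.
Check: d/dx[- \frac{6 \log{\left(x - 4 \right)} - 11 \log{\left(x - \frac{3}{2} \right)} + 5 \log{\left(x + \frac{3}{2} \right)}}{110}] = - \frac{3}{4 x^{3} - 16 x^{2} - 9 x + 36}, which equals f(x).
F(12) = - \frac{\log{\left(\frac{27}{2} \right)}}{22} - \frac{3 \log{\left(8 \right)}}{55} + \frac{\log{\left(\frac{21}{2} \right)}}{10}; F(7) = - \frac{\log{\left(\frac{17}{2} \right)}}{22} - \frac{3 \log{\left(3 \right)}}{55} + \frac{\log{\left(\frac{11}{2} \right)}}{10}.
Integral = F(12) - F(7) = - \frac{\log{\left(\frac{11}{2} \right)}}{10} - \frac{\log{\left(\frac{27}{2} \right)}}{22} - \frac{3 \log{\left(8 \right)}}{55} + \frac{3 \log{\left(3 \right)}}{55} + \frac{\log{\left(\frac{17}{2} \right)}}{22} + \frac{\log{\left(\frac{21}{2} \right)}}{10}.

Antiderivative: F(x) = - \frac{6 \log{\left(x - 4 \right)} - 11 \log{\left(x - \frac{3}{2} \right)} + 5 \log{\left(x + \frac{3}{2} \right)}}{110}; value = - \frac{\log{\left(\frac{11}{2} \right)}}{10} - \frac{\log{\left(\frac{27}{2} \right)}}{22} - \frac{3 \log{\left(8 \right)}}{55} + \frac{3 \log{\left(3 \right)}}{55} + \frac{\log{\left(\frac{17}{2} \right)}}{22} + \frac{\log{\left(\frac{21}{2} \right)}}{10}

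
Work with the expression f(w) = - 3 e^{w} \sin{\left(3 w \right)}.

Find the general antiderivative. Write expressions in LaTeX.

Since d/dw undoes antidifferentiation here, F'(w) = f(w) is required of F(w).
Check: d/dw[- \frac{3 e^{w} \sin{\left(3 w \right)}}{10} + \frac{9 e^{w} \cos{\left(3 w \right)}}{10}] = - 3 e^{w} \sin{\left(3 w \right)} = f(w).

F(w) = - \frac{3 e^{w} \sin{\left(3 w \right)}}{10} + \frac{9 e^{w} \cos{\left(3 w \right)}}{10} + C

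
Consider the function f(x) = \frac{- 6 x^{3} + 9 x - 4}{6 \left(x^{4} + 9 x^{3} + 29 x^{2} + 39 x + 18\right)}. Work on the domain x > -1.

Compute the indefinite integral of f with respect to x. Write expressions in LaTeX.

F(x) = - \frac{7 x \log{\left(x + 1 \right)} + 104 x \log{\left(x + 2 \right)} - 87 x \log{\left(x + 3 \right)} + 21 \log{\left(x + 1 \right)} + 312 \log{\left(x + 2 \right)} - 261 \log{\left(x + 3 \right)} + 262}{24 \left(x + 3\right)} + C

Factor the denominator (6 \left(x + 1\right) \left(x + 2\right) \left(x + 3\right)^{2}) and decompose: f = \frac{29}{8 \left(x + 3\right)} + \frac{131}{12 \left(x + 3\right)^{2}} - \frac{13}{3 \left(x + 2\right)} - \frac{7}{24 \left(x + 1\right)}; each piece integrates to a log, atan, or power term.
Check: d/dx[- \frac{7 x \log{\left(x + 1 \right)} + 104 x \log{\left(x + 2 \right)} - 87 x \log{\left(x + 3 \right)} + 21 \log{\left(x + 1 \right)} + 312 \log{\left(x + 2 \right)} - 261 \log{\left(x + 3 \right)} + 262}{24 \left(x + 3\right)}] = \frac{- 6 x^{3} + 9 x - 4}{6 x^{4} + 54 x^{3} + 174 x^{2} + 234 x + 108}, which equals f(x).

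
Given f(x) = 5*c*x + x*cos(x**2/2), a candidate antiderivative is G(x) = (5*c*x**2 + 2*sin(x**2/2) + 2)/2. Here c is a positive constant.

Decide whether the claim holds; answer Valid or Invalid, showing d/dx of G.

Valid - the claim checks out under differentiation.

d/dx[G] = 5*c*x + x*cos(x**2/2)
This equals f(x) exactly, so the claim holds.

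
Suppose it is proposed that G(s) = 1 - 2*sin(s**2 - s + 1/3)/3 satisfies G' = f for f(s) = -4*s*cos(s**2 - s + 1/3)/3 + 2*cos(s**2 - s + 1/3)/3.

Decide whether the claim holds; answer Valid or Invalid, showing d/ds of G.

d/ds[G] = -4*s*cos(s**2 - s + 1/3)/3 + 2*cos(s**2 - s + 1/3)/3
This equals f(s) exactly, so the claim holds.

Valid. The derivative of G reproduces f.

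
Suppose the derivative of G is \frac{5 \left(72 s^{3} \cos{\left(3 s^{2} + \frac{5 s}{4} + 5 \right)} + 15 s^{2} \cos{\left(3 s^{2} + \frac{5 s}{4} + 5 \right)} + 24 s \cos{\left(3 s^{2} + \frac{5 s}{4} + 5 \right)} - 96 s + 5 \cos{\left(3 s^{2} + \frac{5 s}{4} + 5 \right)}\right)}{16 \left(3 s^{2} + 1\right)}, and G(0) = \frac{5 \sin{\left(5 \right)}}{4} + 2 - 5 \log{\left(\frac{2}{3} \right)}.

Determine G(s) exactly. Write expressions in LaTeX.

Recover the given G'(s) by differentiating a candidate G(s); any mismatch rules it out.
A general antiderivative is - 5 \log{\left(2 s^{2} + \frac{2}{3} \right)} + \frac{5 \sin{\left(3 s^{2} + \frac{5 s}{4} + 5 \right)}}{4} + C.
The condition gives C = \frac{5 \sin{\left(5 \right)}}{4} + 2 - 5 \log{\left(\frac{2}{3} \right)} - (\frac{5 \sin{\left(5 \right)}}{4} - 5 \log{\left(\frac{2}{3} \right)}) = 2.
So G(s) = - 5 \log{\left(s^{2} + \frac{1}{3} \right)} + \frac{5 \sin{\left(3 s^{2} + \frac{5 s}{4} + 5 \right)}}{4} - 5 \log{\left(2 \right)} + 2.
Check: d/ds[- 5 \log{\left(s^{2} + \frac{1}{3} \right)} + \frac{5 \sin{\left(3 s^{2} + \frac{5 s}{4} + 5 \right)}}{4} - 5 \log{\left(2 \right)} + 2] = \frac{360 s^{3} \cos{\left(3 s^{2} + \frac{5 s}{4} + 5 \right)} + 75 s^{2} \cos{\left(3 s^{2} + \frac{5 s}{4} + 5 \right)} + 120 s \cos{\left(3 s^{2} + \frac{5 s}{4} + 5 \right)} - 480 s + 25 \cos{\left(3 s^{2} + \frac{5 s}{4} + 5 \right)}}{48 s^{2} + 16}, which equals G'(s).

G(s) = - 5 \log{\left(s^{2} + \frac{1}{3} \right)} + \frac{5 \sin{\left(3 s^{2} + \frac{5 s}{4} + 5 \right)}}{4} - 5 \log{\left(2 \right)} + 2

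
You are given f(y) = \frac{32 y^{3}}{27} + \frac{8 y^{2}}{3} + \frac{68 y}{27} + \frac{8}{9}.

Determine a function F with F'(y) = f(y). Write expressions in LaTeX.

f matches the chain-rule pattern g'(h)*h' with inner function h(y) = \frac{2 y^{2}}{3} + y + \frac{2}{3}; substituting u = h(y) collapses the integral.
Check: d/dy[\frac{8 y^{4}}{27} + \frac{8 y^{3}}{9} + \frac{34 y^{2}}{27} + \frac{8 y}{9}] = \frac{32 y^{3}}{27} + \frac{8 y^{2}}{3} + \frac{68 y}{27} + \frac{8}{9} = f(y).

An antiderivative is F(y) = \frac{8 y^{4}}{27} + \frac{8 y^{3}}{9} + \frac{34 y^{2}}{27} + \frac{8 y}{9}.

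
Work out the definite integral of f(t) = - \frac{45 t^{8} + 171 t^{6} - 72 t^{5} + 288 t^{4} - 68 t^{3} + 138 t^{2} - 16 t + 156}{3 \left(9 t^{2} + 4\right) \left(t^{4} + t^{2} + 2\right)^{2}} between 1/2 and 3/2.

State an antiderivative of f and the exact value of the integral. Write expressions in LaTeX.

Antiderivative: F(t) = - \frac{15 t^{4} \operatorname{atan}{\left(\frac{3 t}{2} \right)} + 15 t^{2} \operatorname{atan}{\left(\frac{3 t}{2} \right)} - 6 t + 30 \operatorname{atan}{\left(\frac{3 t}{2} \right)} + 4}{6 \left(t^{4} + t^{2} + 2\right)}; value = - \frac{5 \operatorname{atan}{\left(\frac{9}{4} \right)}}{2} + \frac{2672}{16539} + \frac{5 \operatorname{atan}{\left(\frac{3}{4} \right)}}{2}

For F(t) to be correct the identity F'(t) - f(t) = 0 must hold.
F(t) = - \frac{15 t^{4} \operatorname{atan}{\left(\frac{3 t}{2} \right)} + 15 t^{2} \operatorname{atan}{\left(\frac{3 t}{2} \right)} - 6 t + 30 \operatorname{atan}{\left(\frac{3 t}{2} \right)} + 4}{6 \left(t^{4} + t^{2} + 2\right)} is an antiderivative of f.
Check: d/dt[- \frac{15 t^{4} \operatorname{atan}{\left(\frac{3 t}{2} \right)} + 15 t^{2} \operatorname{atan}{\left(\frac{3 t}{2} \right)} - 6 t + 30 \operatorname{atan}{\left(\frac{3 t}{2} \right)} + 4}{6 \left(t^{4} + t^{2} + 2\right)}] = \frac{- 45 t^{8} - 171 t^{6} + 72 t^{5} - 288 t^{4} + 68 t^{3} - 138 t^{2} + 16 t - 156}{27 t^{10} + 66 t^{8} + 159 t^{6} + 168 t^{4} + 156 t^{2} + 48}, which equals f(t).
F(3/2) = \frac{40}{447} - \frac{5 \operatorname{atan}{\left(\frac{9}{4} \right)}}{2}; F(1/2) = - \frac{5 \operatorname{atan}{\left(\frac{3}{4} \right)}}{2} - \frac{8}{111}.
Integral = F(3/2) - F(1/2) = - \frac{5 \operatorname{atan}{\left(\frac{9}{4} \right)}}{2} + \frac{2672}{16539} + \frac{5 \operatorname{atan}{\left(\frac{3}{4} \right)}}{2}.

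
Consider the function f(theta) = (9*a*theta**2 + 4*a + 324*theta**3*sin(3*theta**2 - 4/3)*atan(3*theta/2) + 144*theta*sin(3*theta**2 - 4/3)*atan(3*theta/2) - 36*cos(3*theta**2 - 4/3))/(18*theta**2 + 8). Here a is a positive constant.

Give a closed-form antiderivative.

Since d/dtheta undoes antidifferentiation here, F'(theta) = f(theta) is required of F(theta).
Check: d/dtheta[(a*theta - 6*cos(3*theta**2 - 4/3)*atan(3*theta/2))/2] = (9*a*theta**2 + 4*a + 324*theta**3*sin(3*theta**2 - 4/3)*atan(3*theta/2) + 144*theta*sin(3*theta**2 - 4/3)*atan(3*theta/2) - 36*cos(3*theta**2 - 4/3))/(18*theta**2 + 8) = f(theta).

An antiderivative is F(theta) = (a*theta - 6*cos(3*theta**2 - 4/3)*atan(3*theta/2))/2.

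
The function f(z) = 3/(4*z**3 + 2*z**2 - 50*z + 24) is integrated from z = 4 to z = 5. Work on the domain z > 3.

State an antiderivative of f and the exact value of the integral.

Factor the denominator (2*(z - 3)*(z + 4)*(2*z - 1)) and decompose: f = -2/(15*(2*z - 1)) + 1/(42*(z + 4)) + 3/(70*(z - 3)); each piece integrates to a log, atan, or power term.
F(z) = (9*log(z - 3) - 14*log(z - 1/2) + 5*log(z + 4))/210 is an antiderivative of f.
Check: d/dz[(9*log(z - 3) - 14*log(z - 1/2) + 5*log(z + 4))/210] = 3/(4*z**3 + 2*z**2 - 50*z + 24) = f(z).
F(5) = -log(9/2)/15 + 3*log(2)/70 + log(9)/42; F(4) = -log(7/2)/15 + log(8)/42.
Integral = F(5) - F(4) = -log(9/2)/15 - log(8)/42 + 3*log(2)/70 + log(9)/42 + log(7/2)/15.

Antiderivative: F(z) = (9*log(z - 3) - 14*log(z - 1/2) + 5*log(z + 4))/210; value = -log(9/2)/15 - log(8)/42 + 3*log(2)/70 + log(9)/42 + log(7/2)/15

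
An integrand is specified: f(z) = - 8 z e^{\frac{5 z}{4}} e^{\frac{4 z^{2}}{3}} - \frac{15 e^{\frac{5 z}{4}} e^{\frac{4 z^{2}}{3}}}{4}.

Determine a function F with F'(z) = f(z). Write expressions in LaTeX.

The substitution u = \frac{4 z^{2}}{3} + \frac{5 z}{4} works: f is exactly (dF/du)*(du/dz) for that inner function.
Check: d/dz[- 3 e^{\frac{5 z}{4}} e^{\frac{4 z^{2}}{3}}] = - 8 z e^{\frac{5 z}{4}} e^{\frac{4 z^{2}}{3}} - \frac{15 e^{\frac{5 z}{4}} e^{\frac{4 z^{2}}{3}}}{4} = f(z).

An antiderivative is F(z) = - 3 e^{\frac{5 z}{4}} e^{\frac{4 z^{2}}{3}}.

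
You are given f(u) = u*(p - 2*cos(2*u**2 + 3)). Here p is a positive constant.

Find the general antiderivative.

Recover f(u) by differentiating a candidate F(u); any mismatch rules it out.
Check: d/du[p*u**2/2 - sin(2*u**2 + 3)/2] = p*u - 2*u*cos(2*u**2 + 3), which equals f(u).

F(u) = p*u**2/2 - sin(2*u**2 + 3)/2 + C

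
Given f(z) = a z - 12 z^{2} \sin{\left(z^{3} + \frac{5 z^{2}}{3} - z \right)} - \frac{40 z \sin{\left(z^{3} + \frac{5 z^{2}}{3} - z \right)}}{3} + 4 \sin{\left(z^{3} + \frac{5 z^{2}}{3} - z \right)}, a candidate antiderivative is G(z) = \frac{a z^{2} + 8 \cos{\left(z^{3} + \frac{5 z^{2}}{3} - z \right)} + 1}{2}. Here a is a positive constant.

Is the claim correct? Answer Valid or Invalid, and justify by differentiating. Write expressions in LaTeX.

Valid: G'(z) = f(z).

d/dz[G] = a z - 12 z^{2} \sin{\left(z^{3} + \frac{5 z^{2}}{3} - z \right)} - \frac{40 z \sin{\left(z^{3} + \frac{5 z^{2}}{3} - z \right)}}{3} + 4 \sin{\left(z^{3} + \frac{5 z^{2}}{3} - z \right)}
This equals f(z) exactly, so the claim holds.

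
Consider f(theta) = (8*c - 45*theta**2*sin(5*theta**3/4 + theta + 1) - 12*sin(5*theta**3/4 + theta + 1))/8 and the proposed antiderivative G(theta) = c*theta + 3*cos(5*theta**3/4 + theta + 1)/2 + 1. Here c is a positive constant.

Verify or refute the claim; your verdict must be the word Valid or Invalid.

d/dtheta[G] = c - 45*theta**2*sin(5*theta**3/4 + theta + 1)/8 - 3*sin(5*theta**3/4 + theta + 1)/2
This equals f(theta) exactly, so the claim holds.

Valid: G'(theta) = f(theta).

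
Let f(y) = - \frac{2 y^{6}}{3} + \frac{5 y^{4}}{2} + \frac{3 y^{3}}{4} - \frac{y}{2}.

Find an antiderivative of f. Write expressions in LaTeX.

Integrate term by term and add the pieces.
Check: d/dy[- \frac{2 y^{7}}{21} + \frac{y^{5}}{2} + \frac{3 y^{4}}{16} - \frac{y^{2}}{4}] = - \frac{2 y^{6}}{3} + \frac{5 y^{4}}{2} + \frac{3 y^{3}}{4} - \frac{y}{2} = f(y).

An antiderivative is F(y) = - \frac{2 y^{7}}{21} + \frac{y^{5}}{2} + \frac{3 y^{4}}{16} - \frac{y^{2}}{4}.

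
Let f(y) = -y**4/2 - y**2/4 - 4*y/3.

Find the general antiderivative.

The integrand splits into summands that can be handled one at a time.
Check: d/dy[-y**2*(6*y**3 + 5*y + 40)/60] = -y**4/2 - y**2/4 - 4*y/3 = f(y).

F(y) = -y**2*(6*y**3 + 5*y + 40)/60 + C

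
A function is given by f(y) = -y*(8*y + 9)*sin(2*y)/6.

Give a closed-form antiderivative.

An antiderivative is F(y) = 2*y**2*cos(2*y)/3 - 2*y*sin(2*y)/3 + 3*y*cos(2*y)/4 - 3*sin(2*y)/8 - cos(2*y)/3.

A candidate is checked by its d/dy: the result must match f(y).
Check: d/dy[2*y**2*cos(2*y)/3 - 2*y*sin(2*y)/3 + 3*y*cos(2*y)/4 - 3*sin(2*y)/8 - cos(2*y)/3] = -4*y**2*sin(2*y)/3 - 3*y*sin(2*y)/2, which equals f(y).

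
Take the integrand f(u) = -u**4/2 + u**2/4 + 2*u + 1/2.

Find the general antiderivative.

The integrand splits into summands that can be handled one at a time.
Check: d/du[-u**5/10 + u**3/12 + u**2 + u/2] = -u**4/2 + u**2/4 + 2*u + 1/2 = f(u).

F(u) = -u**5/10 + u**3/12 + u**2 + u/2 + C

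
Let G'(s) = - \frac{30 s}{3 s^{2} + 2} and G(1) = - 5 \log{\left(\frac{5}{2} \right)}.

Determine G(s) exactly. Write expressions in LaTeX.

G(s) = - 5 \log{\left(\frac{3 s^{2}}{2} + 1 \right)}

G'(s) matches the chain-rule pattern g'(h)*h' with inner function h(s) = \frac{3 s^{2}}{2} + 1; substituting u = h(s) collapses the integral.
A general antiderivative is - 5 \log{\left(\frac{3 s^{2}}{2} + 1 \right)} + C.
The condition gives C = - 5 \log{\left(\frac{5}{2} \right)} - (- 5 \log{\left(\frac{5}{2} \right)}) = 0.
So G(s) = - 5 \log{\left(\frac{3 s^{2}}{2} + 1 \right)}.
Check: d/ds[- 5 \log{\left(\frac{3 s^{2}}{2} + 1 \right)}] = - \frac{30 s}{3 s^{2} + 2} = G'(s).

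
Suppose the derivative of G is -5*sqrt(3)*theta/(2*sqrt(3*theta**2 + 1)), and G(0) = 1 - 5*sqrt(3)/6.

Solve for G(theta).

G(theta) = 1 - 5*sqrt(4*theta**2 + 4/3)/4

The substitution u = 4*theta**2 + 4/3 works: G'(theta) is exactly (dG/du)*(du/dtheta) for that inner function.
A general antiderivative is -5*sqrt(4*theta**2 + 4/3)/4 + C.
The condition gives C = 1 - 5*sqrt(3)/6 - (-5*sqrt(3)/6) = 1.
So G(theta) = 1 - 5*sqrt(4*theta**2 + 4/3)/4.
Check: d/dtheta[1 - 5*sqrt(4*theta**2 + 4/3)/4] = -5*sqrt(3)*theta/(2*sqrt(3*theta**2 + 1)) = G'(theta).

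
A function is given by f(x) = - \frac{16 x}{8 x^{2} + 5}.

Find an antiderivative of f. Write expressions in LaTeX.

The substitution u = 4 x^{2} + \frac{5}{2} works: f is exactly (dF/du)*(du/dx) for that inner function.
Check: d/dx[- \log{\left(4 x^{2} + \frac{5}{2} \right)}] = - \frac{16 x}{8 x^{2} + 5} = f(x).

An antiderivative is F(x) = - \log{\left(4 x^{2} + \frac{5}{2} \right)}.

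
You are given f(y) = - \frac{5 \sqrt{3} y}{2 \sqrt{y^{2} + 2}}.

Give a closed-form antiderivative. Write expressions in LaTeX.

f matches the chain-rule pattern g'(h)*h' with inner function h(y) = 3 y^{2} + 6; substituting u = h(y) collapses the integral.
Check: d/dy[- \frac{5 \sqrt{3} \sqrt{y^{2} + 2}}{2}] = - \frac{5 \sqrt{3} y}{2 \sqrt{y^{2} + 2}} = f(y).

An antiderivative is F(y) = - \frac{5 \sqrt{3} \sqrt{y^{2} + 2}}{2}.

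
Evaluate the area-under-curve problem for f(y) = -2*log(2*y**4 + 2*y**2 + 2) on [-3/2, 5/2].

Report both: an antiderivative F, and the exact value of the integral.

Antiderivative: F(y) = -2*y*log(2*y**4 + 2*y**2 + 2) + 8*y + log(y**2 - y + 1) - log(y**2 + y + 1) - 2*sqrt(3)*atan(2*sqrt(3)*y/3 - sqrt(3)/3) - 2*sqrt(3)*atan(2*sqrt(3)*y/3 + sqrt(3)/3); value = -5*log(741/8) - 3*log(133/8) - 4*sqrt(3)*atan(4*sqrt(3)/3) - 2*sqrt(3)*atan(2*sqrt(3)) - 2*sqrt(3)*atan(2*sqrt(3)/3) - log(39/4) + log(7/4) + 32

Any candidate F(y) must reproduce f(y) exactly when differentiated.
F(y) = -2*y*log(2*y**4 + 2*y**2 + 2) + 8*y + log(y**2 - y + 1) - log(y**2 + y + 1) - 2*sqrt(3)*atan(2*sqrt(3)*y/3 - sqrt(3)/3) - 2*sqrt(3)*atan(2*sqrt(3)*y/3 + sqrt(3)/3) is an antiderivative of f.
Check: d/dy[-2*y*log(2*y**4 + 2*y**2 + 2) + 8*y + log(y**2 - y + 1) - log(y**2 + y + 1) - 2*sqrt(3)*atan(2*sqrt(3)*y/3 - sqrt(3)/3) - 2*sqrt(3)*atan(2*sqrt(3)*y/3 + sqrt(3)/3)] = -2*log(y**4 + y**2 + 1) - 2*log(2), which equals f(y).
F(5/2) = -5*log(741/8) - 2*sqrt(3)*atan(2*sqrt(3)) - 2*sqrt(3)*atan(4*sqrt(3)/3) - log(39/4) + log(19/4) + 20; F(-3/2) = -12 - log(7/4) + log(19/4) + 2*sqrt(3)*atan(2*sqrt(3)/3) + 2*sqrt(3)*atan(4*sqrt(3)/3) + 3*log(133/8).
Integral = F(5/2) - F(-3/2) = -5*log(741/8) - 3*log(133/8) - 4*sqrt(3)*atan(4*sqrt(3)/3) - 2*sqrt(3)*atan(2*sqrt(3)) - 2*sqrt(3)*atan(2*sqrt(3)/3) - log(39/4) + log(7/4) + 32.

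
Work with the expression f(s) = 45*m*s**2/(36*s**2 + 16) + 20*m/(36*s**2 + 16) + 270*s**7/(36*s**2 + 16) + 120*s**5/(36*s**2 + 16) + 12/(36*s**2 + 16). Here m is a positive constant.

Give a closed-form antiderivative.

An antiderivative is F(s) = (5*m*s + 5*s**6 + 2*atan(3*s/2))/4.

The integrand splits into summands that can be handled one at a time.
Check: d/ds[(5*m*s + 5*s**6 + 2*atan(3*s/2))/4] = (45*m*s**2 + 20*m + 270*s**7 + 120*s**5 + 12)/(36*s**2 + 16), which equals f(s).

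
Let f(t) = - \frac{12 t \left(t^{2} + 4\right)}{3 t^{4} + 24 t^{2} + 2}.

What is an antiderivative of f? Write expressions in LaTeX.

An antiderivative is F(t) = - \log{\left(\frac{t^{4}}{2} + 4 t^{2} + \frac{1}{3} \right)}.

The substitution u = \frac{t^{4}}{2} + 4 t^{2} + \frac{1}{3} works: f is exactly (dF/du)*(du/dt) for that inner function.
Check: d/dt[- \log{\left(\frac{t^{4}}{2} + 4 t^{2} + \frac{1}{3} \right)}] = \frac{- 12 t^{3} - 48 t}{3 t^{4} + 24 t^{2} + 2}, which equals f(t).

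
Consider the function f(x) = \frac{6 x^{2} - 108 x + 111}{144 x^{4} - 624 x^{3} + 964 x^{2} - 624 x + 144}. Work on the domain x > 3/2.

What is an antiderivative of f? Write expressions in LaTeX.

A candidate is checked by its d/dx: the result must match f(x).
Check: d/dx[- \frac{5}{4 \left(3 x - 2\right)} + \frac{3}{4 \left(2 x - 3\right)}] = \frac{6 x^{2} - 108 x + 111}{144 x^{4} - 624 x^{3} + 964 x^{2} - 624 x + 144} = f(x).

An antiderivative is F(x) = - \frac{5}{4 \left(3 x - 2\right)} + \frac{3}{4 \left(2 x - 3\right)}.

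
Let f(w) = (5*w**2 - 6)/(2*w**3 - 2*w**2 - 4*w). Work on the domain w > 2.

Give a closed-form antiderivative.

An antiderivative is F(w) = 3*log(w)/2 + 7*log(w - 2)/6 - log(w + 1)/6.

Factor the denominator (2*w*(w - 2)*(w + 1)) and decompose: f = -1/(6*(w + 1)) + 7/(6*(w - 2)) + 3/(2*w); each piece integrates to a log, atan, or power term.
Check: d/dw[3*log(w)/2 + 7*log(w - 2)/6 - log(w + 1)/6] = (5*w**2 - 6)/(2*w**3 - 2*w**2 - 4*w) = f(w).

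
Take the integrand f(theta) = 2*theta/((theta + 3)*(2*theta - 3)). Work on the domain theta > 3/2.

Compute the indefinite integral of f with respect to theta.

Factor the denominator ((theta + 3)*(2*theta - 3)) and decompose: f = 2/(3*(2*theta - 3)) + 2/(3*(theta + 3)); each piece integrates to a log, atan, or power term.
Check: d/dtheta[(log(theta - 3/2) + 2*log(theta + 3))/3] = 2*theta/(2*theta**2 + 3*theta - 9), which equals f(theta).

F(theta) = (log(theta - 3/2) + 2*log(theta + 3))/3 + C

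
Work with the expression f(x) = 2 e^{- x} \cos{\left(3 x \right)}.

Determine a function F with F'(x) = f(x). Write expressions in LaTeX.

A candidate is checked by its d/dx: the result must match f(x).
Check: d/dx[\frac{\left(3 \sin{\left(3 x \right)} - \cos{\left(3 x \right)}\right) e^{- x}}{5}] = 2 e^{- x} \cos{\left(3 x \right)} = f(x).

An antiderivative is F(x) = \frac{\left(3 \sin{\left(3 x \right)} - \cos{\left(3 x \right)}\right) e^{- x}}{5}.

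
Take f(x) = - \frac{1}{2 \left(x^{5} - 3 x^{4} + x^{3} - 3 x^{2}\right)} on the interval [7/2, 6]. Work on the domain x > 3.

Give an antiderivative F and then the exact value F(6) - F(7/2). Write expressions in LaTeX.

Antiderivative: F(x) = \frac{20 x \log{\left(x \right)} - 2 x \log{\left(x - 3 \right)} - 9 x \log{\left(x^{2} + 1 \right)} - 54 x \operatorname{atan}{\left(x \right)} - 60}{360 x}; value = - \frac{3 \operatorname{atan}{\left(6 \right)}}{20} - \frac{\log{\left(37 \right)}}{40} - \frac{\log{\left(\frac{7}{2} \right)}}{18} - \frac{\log{\left(3 \right)}}{180} - \frac{\log{\left(2 \right)}}{180} + \frac{5}{252} + \frac{\log{\left(\frac{53}{4} \right)}}{40} + \frac{\log{\left(6 \right)}}{18} + \frac{3 \operatorname{atan}{\left(\frac{7}{2} \right)}}{20}

Factor the denominator (2 x^{2} \left(x - 3\right) \left(x^{2} + 1\right)) and decompose: f = - \frac{x + 3}{20 \left(x^{2} + 1\right)} - \frac{1}{180 \left(x - 3\right)} + \frac{1}{18 x} + \frac{1}{6 x^{2}}; each piece integrates to a log, atan, or power term.
F(x) = \frac{20 x \log{\left(x \right)} - 2 x \log{\left(x - 3 \right)} - 9 x \log{\left(x^{2} + 1 \right)} - 54 x \operatorname{atan}{\left(x \right)} - 60}{360 x} is an antiderivative of f.
Check: d/dx[\frac{20 x \log{\left(x \right)} - 2 x \log{\left(x - 3 \right)} - 9 x \log{\left(x^{2} + 1 \right)} - 54 x \operatorname{atan}{\left(x \right)} - 60}{360 x}] = - \frac{1}{2 x^{5} - 6 x^{4} + 2 x^{3} - 6 x^{2}}, which equals f(x).
F(6) = - \frac{3 \operatorname{atan}{\left(6 \right)}}{20} - \frac{\log{\left(37 \right)}}{40} - \frac{1}{36} - \frac{\log{\left(3 \right)}}{180} + \frac{\log{\left(6 \right)}}{18}; F(7/2) = - \frac{3 \operatorname{atan}{\left(\frac{7}{2} \right)}}{20} - \frac{\log{\left(\frac{53}{4} \right)}}{40} - \frac{1}{21} + \frac{\log{\left(2 \right)}}{180} + \frac{\log{\left(\frac{7}{2} \right)}}{18}.
Integral = F(6) - F(7/2) = - \frac{3 \operatorname{atan}{\left(6 \right)}}{20} - \frac{\log{\left(37 \right)}}{40} - \frac{\log{\left(\frac{7}{2} \right)}}{18} - \frac{\log{\left(3 \right)}}{180} - \frac{\log{\left(2 \right)}}{180} + \frac{5}{252} + \frac{\log{\left(\frac{53}{4} \right)}}{40} + \frac{\log{\left(6 \right)}}{18} + \frac{3 \operatorname{atan}{\left(\frac{7}{2} \right)}}{20}.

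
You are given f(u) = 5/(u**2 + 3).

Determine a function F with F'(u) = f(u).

An antiderivative is F(u) = 5*sqrt(3)*atan(sqrt(3)*u/3)/3.

For F(u) to be correct the identity F'(u) - f(u) = 0 must hold.
Check: d/du[5*sqrt(3)*atan(sqrt(3)*u/3)/3] = 5/(u**2 + 3) = f(u).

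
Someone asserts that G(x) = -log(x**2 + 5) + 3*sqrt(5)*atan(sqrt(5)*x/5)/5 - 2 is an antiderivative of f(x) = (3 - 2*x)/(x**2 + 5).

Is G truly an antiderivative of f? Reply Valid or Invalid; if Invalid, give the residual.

Valid - differentiating G returns exactly f.

d/dx[G] = (3 - 2*x)/(x**2 + 5)
This equals f(x) exactly, so the claim holds.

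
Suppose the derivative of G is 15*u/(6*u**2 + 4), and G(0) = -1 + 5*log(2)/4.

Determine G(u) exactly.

G'(u) matches the chain-rule pattern g'(h)*h' with inner function h(u) = 3*u**2 + 2; substituting w = h(u) collapses the integral.
A general antiderivative is 5*log(3*u**2 + 2)/4 + C.
The condition gives C = -1 + 5*log(2)/4 - (5*log(2)/4) = -1.
So G(u) = 5*log(3*u**2 + 2)/4 - 1.
Check: d/du[5*log(3*u**2 + 2)/4 - 1] = 15*u/(6*u**2 + 4) = G'(u).

G(u) = 5*log(3*u**2 + 2)/4 - 1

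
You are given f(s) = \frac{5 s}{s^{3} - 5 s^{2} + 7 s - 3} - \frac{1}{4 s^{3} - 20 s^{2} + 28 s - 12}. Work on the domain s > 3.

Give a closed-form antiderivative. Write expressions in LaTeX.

An antiderivative is F(s) = \frac{59 s \log{\left(s - 3 \right)} - 59 s \log{\left(s - 1 \right)} - 59 \log{\left(s - 3 \right)} + 59 \log{\left(s - 1 \right)} + 38}{16 s - 16}.

The denominator factors as 4 \left(s - 3\right) \left(s - 1\right)^{2}; partial fractions split f into directly integrable pieces: - \frac{59}{16 \left(s - 1\right)} - \frac{19}{8 \left(s - 1\right)^{2}} + \frac{59}{16 \left(s - 3\right)}.
Check: d/ds[\frac{59 s \log{\left(s - 3 \right)} - 59 s \log{\left(s - 1 \right)} - 59 \log{\left(s - 3 \right)} + 59 \log{\left(s - 1 \right)} + 38}{16 s - 16}] = \frac{20 s - 1}{4 s^{3} - 20 s^{2} + 28 s - 12}, which equals f(s).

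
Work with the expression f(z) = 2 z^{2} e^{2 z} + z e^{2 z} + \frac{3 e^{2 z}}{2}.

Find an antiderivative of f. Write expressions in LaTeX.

Recognize the product-rule pattern: f = u'v + uv' with u = z^{2} - \frac{z}{2} + 1, v = e^{2 z}, so integration by parts undoes it.
Check: d/dz[\frac{\left(2 z^{2} - z + 2\right) e^{2 z}}{2}] = 2 z^{2} e^{2 z} + z e^{2 z} + \frac{3 e^{2 z}}{2} = f(z).

An antiderivative is F(z) = \frac{\left(2 z^{2} - z + 2\right) e^{2 z}}{2}.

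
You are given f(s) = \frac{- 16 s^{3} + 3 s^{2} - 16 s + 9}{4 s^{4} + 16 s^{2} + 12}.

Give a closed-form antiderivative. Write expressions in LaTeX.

An antiderivative is F(s) = - 2 \log{\left(s^{2} + 3 \right)} + \frac{3 \operatorname{atan}{\left(s \right)}}{4}.

Whatever form F(s) takes, F'(s) = f(s) is non-negotiable.
Check: d/ds[- 2 \log{\left(s^{2} + 3 \right)} + \frac{3 \operatorname{atan}{\left(s \right)}}{4}] = \frac{- 16 s^{3} + 3 s^{2} - 16 s + 9}{4 s^{4} + 16 s^{2} + 12} = f(s).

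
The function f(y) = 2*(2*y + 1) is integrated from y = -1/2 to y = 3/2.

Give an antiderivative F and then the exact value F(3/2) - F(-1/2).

Antiderivative: F(y) = 2*y**2 + 2*y; value = 8

Differentiate the proposed F(y) back; it has to land on f(y) exactly.
F(y) = 2*y**2 + 2*y is an antiderivative of f.
Check: d/dy[2*y**2 + 2*y] = 4*y + 2, which equals f(y).
F(3/2) = 15/2; F(-1/2) = -1/2.
Integral = F(3/2) - F(-1/2) = 8.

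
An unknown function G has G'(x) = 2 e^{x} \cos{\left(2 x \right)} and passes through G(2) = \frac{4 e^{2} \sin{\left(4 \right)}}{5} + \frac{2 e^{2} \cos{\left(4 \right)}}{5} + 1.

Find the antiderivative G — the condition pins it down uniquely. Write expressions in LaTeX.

Check a candidate G(x) by differentiating: d/dx[G] must match the given G'(x).
A general antiderivative is \frac{4 e^{x} \sin{\left(2 x \right)}}{5} + \frac{2 e^{x} \cos{\left(2 x \right)}}{5} + C.
The condition gives C = \frac{4 e^{2} \sin{\left(4 \right)}}{5} + \frac{2 e^{2} \cos{\left(4 \right)}}{5} + 1 - (\frac{4 e^{2} \sin{\left(4 \right)}}{5} + \frac{2 e^{2} \cos{\left(4 \right)}}{5}) = 1.
So G(x) = \frac{4 e^{x} \sin{\left(2 x \right)} + 2 e^{x} \cos{\left(2 x \right)} + 5}{5}.
Check: d/dx[\frac{4 e^{x} \sin{\left(2 x \right)} + 2 e^{x} \cos{\left(2 x \right)} + 5}{5}] = 2 e^{x} \cos{\left(2 x \right)} = G'(x).

G(x) = \frac{4 e^{x} \sin{\left(2 x \right)} + 2 e^{x} \cos{\left(2 x \right)} + 5}{5}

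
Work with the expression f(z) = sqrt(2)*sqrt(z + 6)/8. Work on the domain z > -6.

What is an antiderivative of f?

An antiderivative F(z) passes only if d/dz[F] lands on f(z) exactly.
Check: d/dz[z*sqrt(z/2 + 3)/6 + sqrt(z/2 + 3)] = sqrt(2)*sqrt(z + 6)/8 = f(z).

An antiderivative is F(z) = z*sqrt(z/2 + 3)/6 + sqrt(z/2 + 3).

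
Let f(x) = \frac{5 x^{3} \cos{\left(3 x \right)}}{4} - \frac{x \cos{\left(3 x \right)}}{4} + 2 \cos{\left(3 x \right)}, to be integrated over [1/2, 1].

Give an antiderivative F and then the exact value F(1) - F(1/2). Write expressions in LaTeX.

Antiderivative: F(x) = \frac{45 x^{3} \sin{\left(3 x \right)} + 45 x^{2} \cos{\left(3 x \right)} - 39 x \sin{\left(3 x \right)} + 72 \sin{\left(3 x \right)} - 13 \cos{\left(3 x \right)}}{108}; value = - \frac{155 \sin{\left(\frac{3}{2} \right)}}{288} + \frac{8 \cos{\left(3 \right)}}{27} + \frac{7 \cos{\left(\frac{3}{2} \right)}}{432} + \frac{13 \sin{\left(3 \right)}}{18}

Integrate term by term and add the pieces.
F(x) = \frac{45 x^{3} \sin{\left(3 x \right)} + 45 x^{2} \cos{\left(3 x \right)} - 39 x \sin{\left(3 x \right)} + 72 \sin{\left(3 x \right)} - 13 \cos{\left(3 x \right)}}{108} is an antiderivative of f.
Check: d/dx[\frac{45 x^{3} \sin{\left(3 x \right)} + 45 x^{2} \cos{\left(3 x \right)} - 39 x \sin{\left(3 x \right)} + 72 \sin{\left(3 x \right)} - 13 \cos{\left(3 x \right)}}{108}] = \frac{5 x^{3} \cos{\left(3 x \right)}}{4} - \frac{x \cos{\left(3 x \right)}}{4} + 2 \cos{\left(3 x \right)} = f(x).
F(1) = \frac{8 \cos{\left(3 \right)}}{27} + \frac{13 \sin{\left(3 \right)}}{18}; F(1/2) = - \frac{7 \cos{\left(\frac{3}{2} \right)}}{432} + \frac{155 \sin{\left(\frac{3}{2} \right)}}{288}.
Integral = F(1) - F(1/2) = - \frac{155 \sin{\left(\frac{3}{2} \right)}}{288} + \frac{8 \cos{\left(3 \right)}}{27} + \frac{7 \cos{\left(\frac{3}{2} \right)}}{432} + \frac{13 \sin{\left(3 \right)}}{18}.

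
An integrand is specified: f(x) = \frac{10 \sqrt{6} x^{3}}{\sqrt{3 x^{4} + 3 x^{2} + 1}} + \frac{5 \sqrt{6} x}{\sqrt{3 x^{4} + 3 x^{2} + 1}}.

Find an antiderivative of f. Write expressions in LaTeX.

The substitution u = 2 x^{4} + 2 x^{2} + \frac{2}{3} works: f is exactly (dF/du)*(du/dx) for that inner function.
Check: d/dx[\frac{5 \sqrt{6} \sqrt{3 x^{4} + 3 x^{2} + 1}}{3}] = \frac{10 \sqrt{6} x^{3} + 5 \sqrt{6} x}{\sqrt{3 x^{4} + 3 x^{2} + 1}}, which equals f(x).

An antiderivative is F(x) = \frac{5 \sqrt{6} \sqrt{3 x^{4} + 3 x^{2} + 1}}{3}.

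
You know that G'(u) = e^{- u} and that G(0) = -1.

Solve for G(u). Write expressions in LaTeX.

G(u) = - e^{- u}

Since d/du undoes antidifferentiation here, G(u) must give back the stated G'(u).
A general antiderivative is - e^{- u} + C.
The condition gives C = -1 - (-1) = 0.
So G(u) = - e^{- u}.
Check: d/du[- e^{- u}] = e^{- u} = G'(u).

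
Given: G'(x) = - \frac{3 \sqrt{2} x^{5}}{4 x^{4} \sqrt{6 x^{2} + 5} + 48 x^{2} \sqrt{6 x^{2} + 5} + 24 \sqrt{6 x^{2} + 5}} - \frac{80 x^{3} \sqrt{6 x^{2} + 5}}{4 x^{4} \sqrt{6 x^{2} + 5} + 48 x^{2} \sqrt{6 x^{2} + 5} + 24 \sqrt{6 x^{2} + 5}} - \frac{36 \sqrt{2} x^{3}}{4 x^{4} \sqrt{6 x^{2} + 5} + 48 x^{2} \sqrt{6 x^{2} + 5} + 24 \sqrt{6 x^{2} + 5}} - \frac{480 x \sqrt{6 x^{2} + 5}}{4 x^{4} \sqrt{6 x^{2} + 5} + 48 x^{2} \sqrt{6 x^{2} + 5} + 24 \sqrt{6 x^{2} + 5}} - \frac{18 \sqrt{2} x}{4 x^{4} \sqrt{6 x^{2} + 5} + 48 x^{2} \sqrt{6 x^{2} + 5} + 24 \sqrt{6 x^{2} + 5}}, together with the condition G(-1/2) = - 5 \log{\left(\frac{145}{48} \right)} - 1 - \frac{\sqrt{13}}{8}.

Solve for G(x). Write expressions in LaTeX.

G(x) = - \frac{\sqrt{2} \sqrt{6 x^{2} + 5} + 40 \log{\left(\frac{x^{4}}{3} + 4 x^{2} + 2 \right)} + 8}{8}

Integrate term by term and add the pieces.
A general antiderivative is - \frac{\sqrt{3 x^{2} + \frac{5}{2}}}{4} - 5 \log{\left(\frac{x^{4}}{3} + 4 x^{2} + 2 \right)} + C.
The condition gives C = - 5 \log{\left(\frac{145}{48} \right)} - 1 - \frac{\sqrt{13}}{8} - (- 5 \log{\left(\frac{145}{48} \right)} - \frac{\sqrt{13}}{8}) = -1.
So G(x) = - \frac{\sqrt{2} \sqrt{6 x^{2} + 5} + 40 \log{\left(\frac{x^{4}}{3} + 4 x^{2} + 2 \right)} + 8}{8}.
Check: d/dx[- \frac{\sqrt{2} \sqrt{6 x^{2} + 5} + 40 \log{\left(\frac{x^{4}}{3} + 4 x^{2} + 2 \right)} + 8}{8}] = \frac{- 3 \sqrt{2} x^{5} - 80 x^{3} \sqrt{6 x^{2} + 5} - 36 \sqrt{2} x^{3} - 480 x \sqrt{6 x^{2} + 5} - 18 \sqrt{2} x}{4 x^{4} \sqrt{6 x^{2} + 5} + 48 x^{2} \sqrt{6 x^{2} + 5} + 24 \sqrt{6 x^{2} + 5}}, which equals G'(x).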